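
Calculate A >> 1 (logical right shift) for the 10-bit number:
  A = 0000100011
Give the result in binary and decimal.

Logical shift right by 1: drop the bottom 1 bit(s), prepend 1 zero(s) on the left.
  0000100011  ->  keep [000010001], discard [1], prepend 0
= 0000010001

Answer: 0000010001 (17)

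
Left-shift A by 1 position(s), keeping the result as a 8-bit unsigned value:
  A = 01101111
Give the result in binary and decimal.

Shift left by 1: drop the top 1 bit(s), append 1 zero(s) on the right.
  01101111  ->  discard [0], keep [1101111], append 0
= 11011110

Answer: 11011110 (222)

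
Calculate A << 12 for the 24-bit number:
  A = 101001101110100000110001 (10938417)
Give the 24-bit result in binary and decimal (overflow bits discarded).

Shift left by 12: drop the top 12 bit(s), append 12 zero(s) on the right.
  101001101110100000110001  ->  discard [101001101110], keep [100000110001], append 000000000000
= 100000110001000000000000

Answer: 100000110001000000000000 (8589312)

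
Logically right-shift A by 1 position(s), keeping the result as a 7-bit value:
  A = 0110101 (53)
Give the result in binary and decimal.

Logical shift right by 1: drop the bottom 1 bit(s), prepend 1 zero(s) on the left.
  0110101  ->  keep [011010], discard [1], prepend 0
= 0011010

Answer: 0011010 (26)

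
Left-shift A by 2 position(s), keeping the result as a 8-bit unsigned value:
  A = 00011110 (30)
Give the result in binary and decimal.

Shift left by 2: drop the top 2 bit(s), append 2 zero(s) on the right.
  00011110  ->  discard [00], keep [011110], append 00
= 01111000

Answer: 01111000 (120)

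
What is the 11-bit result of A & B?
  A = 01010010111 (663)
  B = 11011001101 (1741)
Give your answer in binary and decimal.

Apply & to each column (1 only where both bits are 1):
  01010010111
& 11011001101
-------------
  01010000101

Answer: 01010000101 (645)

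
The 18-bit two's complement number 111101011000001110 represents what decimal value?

MSB is 1, so the value is negative. Find the magnitude:
1. Invert bits:  000010100111110001
2. Add 1:        000010100111110010  = 10738
3. Apply sign:   -10738

Answer: -10738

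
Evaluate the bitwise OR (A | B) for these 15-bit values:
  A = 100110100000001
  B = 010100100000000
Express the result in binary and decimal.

Apply | to each column (1 where either bit is 1):
  100110100000001
| 010100100000000
-----------------
  110110100000001

Answer: 110110100000001 (27905)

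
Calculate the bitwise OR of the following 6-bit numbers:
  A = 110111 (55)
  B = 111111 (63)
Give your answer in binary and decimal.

Apply | to each column (1 where either bit is 1):
  110111
| 111111
--------
  111111

Answer: 111111 (63)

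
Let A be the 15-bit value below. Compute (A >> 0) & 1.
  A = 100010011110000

Bit 0 is the 1st from the right.
  100010011110000
                ^
That bit is 0.

Answer: 0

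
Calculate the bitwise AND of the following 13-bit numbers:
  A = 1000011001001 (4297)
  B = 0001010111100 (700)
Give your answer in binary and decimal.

Apply & to each column (1 only where both bits are 1):
  1000011001001
& 0001010111100
---------------
  0000010001000

Answer: 0000010001000 (136)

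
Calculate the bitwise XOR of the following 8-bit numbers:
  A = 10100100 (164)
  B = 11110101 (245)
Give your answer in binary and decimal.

Apply ^ to each column (1 where bits differ):
  10100100
^ 11110101
----------
  01010001

Answer: 01010001 (81)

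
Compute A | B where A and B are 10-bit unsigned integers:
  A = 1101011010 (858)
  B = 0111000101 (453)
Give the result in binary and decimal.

Apply | to each column (1 where either bit is 1):
  1101011010
| 0111000101
------------
  1111011111

Answer: 1111011111 (991)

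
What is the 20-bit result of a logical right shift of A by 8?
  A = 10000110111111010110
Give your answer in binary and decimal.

Logical shift right by 8: drop the bottom 8 bit(s), prepend 8 zero(s) on the left.
  10000110111111010110  ->  keep [100001101111], discard [11010110], prepend 00000000
= 00000000100001101111

Answer: 00000000100001101111 (2159)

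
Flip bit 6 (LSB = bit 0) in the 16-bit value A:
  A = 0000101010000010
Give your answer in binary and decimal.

Mask = 1 << 6 = 0000000001000000
Bit 6 of A is 0; XOR with the mask flips it to 1.
  0000101010000010
^ 0000000001000000
------------------
  0000101011000010

Answer: 0000101011000010 (2754)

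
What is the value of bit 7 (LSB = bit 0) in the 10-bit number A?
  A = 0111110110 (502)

Bit 7 is the 8th from the right.
  0111110110
    ^
That bit is 1.

Answer: 1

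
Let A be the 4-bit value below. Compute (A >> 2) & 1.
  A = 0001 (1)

Bit 2 is the 3rd from the right.
  0001
   ^
That bit is 0.

Answer: 0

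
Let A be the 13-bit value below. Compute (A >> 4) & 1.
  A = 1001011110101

Bit 4 is the 5th from the right.
  1001011110101
          ^
That bit is 1.

Answer: 1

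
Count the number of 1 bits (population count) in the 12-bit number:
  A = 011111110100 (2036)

011111110100
1-bits at positions (from bit 0 = LSB): 2, 4, 5, 6, 7, 8, 9, 10
Count = 8

Answer: 8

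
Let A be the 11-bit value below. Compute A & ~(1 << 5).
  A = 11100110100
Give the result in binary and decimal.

Mask = ~(1 << 5) = 11111011111
Bit 5 of A is 1, so AND-ing with the mask clears it to 0.
  11100110100
& 11111011111
-------------
  11100010100

Answer: 11100010100 (1812)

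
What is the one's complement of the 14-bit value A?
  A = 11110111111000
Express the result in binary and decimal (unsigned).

Flip each bit (0->1, 1->0):
  11110111111000
  00001000000111

Answer: 00001000000111 (519)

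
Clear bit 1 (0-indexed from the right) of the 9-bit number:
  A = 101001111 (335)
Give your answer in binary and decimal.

Mask = ~(1 << 1) = 111111101
Bit 1 of A is 1, so AND-ing with the mask clears it to 0.
  101001111
& 111111101
-----------
  101001101

Answer: 101001101 (333)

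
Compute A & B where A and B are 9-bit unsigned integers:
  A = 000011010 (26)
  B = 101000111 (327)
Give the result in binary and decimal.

Apply & to each column (1 only where both bits are 1):
  000011010
& 101000111
-----------
  000000010

Answer: 000000010 (2)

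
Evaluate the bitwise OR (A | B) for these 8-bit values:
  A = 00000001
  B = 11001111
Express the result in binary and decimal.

Apply | to each column (1 where either bit is 1):
  00000001
| 11001111
----------
  11001111

Answer: 11001111 (207)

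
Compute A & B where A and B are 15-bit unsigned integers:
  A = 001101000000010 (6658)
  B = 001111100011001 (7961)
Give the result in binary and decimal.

Apply & to each column (1 only where both bits are 1):
  001101000000010
& 001111100011001
-----------------
  001101000000000

Answer: 001101000000000 (6656)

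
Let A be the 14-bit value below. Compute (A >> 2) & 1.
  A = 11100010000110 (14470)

Bit 2 is the 3rd from the right.
  11100010000110
             ^
That bit is 1.

Answer: 1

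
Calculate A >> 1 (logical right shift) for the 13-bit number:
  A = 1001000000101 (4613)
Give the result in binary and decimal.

Logical shift right by 1: drop the bottom 1 bit(s), prepend 1 zero(s) on the left.
  1001000000101  ->  keep [100100000010], discard [1], prepend 0
= 0100100000010

Answer: 0100100000010 (2306)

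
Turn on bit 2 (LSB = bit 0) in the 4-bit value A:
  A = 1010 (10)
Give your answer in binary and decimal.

Mask = 1 << 2 = 0100
Bit 2 of A is 0, so OR-ing with the mask flips it to 1.
  1010
| 0100
------
  1110

Answer: 1110 (14)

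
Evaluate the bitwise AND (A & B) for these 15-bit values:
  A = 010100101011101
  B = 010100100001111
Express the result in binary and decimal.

Apply & to each column (1 only where both bits are 1):
  010100101011101
& 010100100001111
-----------------
  010100100001101

Answer: 010100100001101 (10509)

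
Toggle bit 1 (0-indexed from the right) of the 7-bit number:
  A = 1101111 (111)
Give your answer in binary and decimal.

Mask = 1 << 1 = 0000010
Bit 1 of A is 1; XOR with the mask flips it to 0.
  1101111
^ 0000010
---------
  1101101

Answer: 1101101 (109)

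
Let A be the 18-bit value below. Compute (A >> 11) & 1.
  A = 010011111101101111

Bit 11 is the 12th from the right.
  010011111101101111
        ^
That bit is 1.

Answer: 1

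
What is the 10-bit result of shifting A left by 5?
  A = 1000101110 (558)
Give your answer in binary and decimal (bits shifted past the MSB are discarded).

Shift left by 5: drop the top 5 bit(s), append 5 zero(s) on the right.
  1000101110  ->  discard [10001], keep [01110], append 00000
= 0111000000

Answer: 0111000000 (448)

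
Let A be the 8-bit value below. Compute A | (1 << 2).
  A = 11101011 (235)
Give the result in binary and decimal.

Mask = 1 << 2 = 00000100
Bit 2 of A is 0, so OR-ing with the mask flips it to 1.
  11101011
| 00000100
----------
  11101111

Answer: 11101111 (239)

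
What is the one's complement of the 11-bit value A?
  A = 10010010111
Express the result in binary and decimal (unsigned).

Flip each bit (0->1, 1->0):
  10010010111
  01101101000

Answer: 01101101000 (872)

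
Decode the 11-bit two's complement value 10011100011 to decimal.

MSB is 1, so the value is negative. Find the magnitude:
1. Invert bits:  01100011100
2. Add 1:        01100011101  = 797
3. Apply sign:   -797

Answer: -797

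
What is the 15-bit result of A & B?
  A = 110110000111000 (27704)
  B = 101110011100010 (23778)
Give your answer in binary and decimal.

Apply & to each column (1 only where both bits are 1):
  110110000111000
& 101110011100010
-----------------
  100110000100000

Answer: 100110000100000 (19488)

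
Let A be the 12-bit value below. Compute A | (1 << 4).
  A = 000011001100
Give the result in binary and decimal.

Mask = 1 << 4 = 000000010000
Bit 4 of A is 0, so OR-ing with the mask flips it to 1.
  000011001100
| 000000010000
--------------
  000011011100

Answer: 000011011100 (220)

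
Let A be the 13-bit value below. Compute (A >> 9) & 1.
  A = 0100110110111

Bit 9 is the 10th from the right.
  0100110110111
     ^
That bit is 0.

Answer: 0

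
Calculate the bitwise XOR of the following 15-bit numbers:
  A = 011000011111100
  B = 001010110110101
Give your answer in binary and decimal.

Apply ^ to each column (1 where bits differ):
  011000011111100
^ 001010110110101
-----------------
  010010101001001

Answer: 010010101001001 (9545)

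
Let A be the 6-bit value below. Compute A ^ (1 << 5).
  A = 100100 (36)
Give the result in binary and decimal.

Mask = 1 << 5 = 100000
Bit 5 of A is 1; XOR with the mask flips it to 0.
  100100
^ 100000
--------
  000100

Answer: 000100 (4)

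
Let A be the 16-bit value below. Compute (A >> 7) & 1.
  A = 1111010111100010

Bit 7 is the 8th from the right.
  1111010111100010
          ^
That bit is 1.

Answer: 1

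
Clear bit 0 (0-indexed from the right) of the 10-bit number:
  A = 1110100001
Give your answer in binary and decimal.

Mask = ~(1 << 0) = 1111111110
Bit 0 of A is 1, so AND-ing with the mask clears it to 0.
  1110100001
& 1111111110
------------
  1110100000

Answer: 1110100000 (928)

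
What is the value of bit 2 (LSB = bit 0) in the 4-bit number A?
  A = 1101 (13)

Bit 2 is the 3rd from the right.
  1101
   ^
That bit is 1.

Answer: 1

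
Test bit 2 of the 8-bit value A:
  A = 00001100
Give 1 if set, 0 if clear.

Bit 2 is the 3rd from the right.
  00001100
       ^
That bit is 1.

Answer: 1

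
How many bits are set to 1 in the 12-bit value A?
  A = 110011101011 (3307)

110011101011
1-bits at positions (from bit 0 = LSB): 0, 1, 3, 5, 6, 7, 10, 11
Count = 8

Answer: 8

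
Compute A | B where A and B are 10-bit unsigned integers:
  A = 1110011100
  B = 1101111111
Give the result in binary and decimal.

Apply | to each column (1 where either bit is 1):
  1110011100
| 1101111111
------------
  1111111111

Answer: 1111111111 (1023)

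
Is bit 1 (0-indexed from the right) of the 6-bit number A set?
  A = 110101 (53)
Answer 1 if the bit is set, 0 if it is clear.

Bit 1 is the 2nd from the right.
  110101
      ^
That bit is 0.

Answer: 0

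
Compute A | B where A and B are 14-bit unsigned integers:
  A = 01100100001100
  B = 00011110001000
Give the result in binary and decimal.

Apply | to each column (1 where either bit is 1):
  01100100001100
| 00011110001000
----------------
  01111110001100

Answer: 01111110001100 (8076)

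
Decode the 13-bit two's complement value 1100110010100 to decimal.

MSB is 1, so the value is negative. Find the magnitude:
1. Invert bits:  0011001101011
2. Add 1:        0011001101100  = 1644
3. Apply sign:   -1644

Answer: -1644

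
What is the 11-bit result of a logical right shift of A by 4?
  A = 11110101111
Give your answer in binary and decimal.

Logical shift right by 4: drop the bottom 4 bit(s), prepend 4 zero(s) on the left.
  11110101111  ->  keep [1111010], discard [1111], prepend 0000
= 00001111010

Answer: 00001111010 (122)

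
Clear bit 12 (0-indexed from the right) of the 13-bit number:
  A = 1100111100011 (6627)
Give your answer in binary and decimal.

Mask = ~(1 << 12) = 0111111111111
Bit 12 of A is 1, so AND-ing with the mask clears it to 0.
  1100111100011
& 0111111111111
---------------
  0100111100011

Answer: 0100111100011 (2531)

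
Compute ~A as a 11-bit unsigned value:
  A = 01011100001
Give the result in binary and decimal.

Flip each bit (0->1, 1->0):
  01011100001
  10100011110

Answer: 10100011110 (1310)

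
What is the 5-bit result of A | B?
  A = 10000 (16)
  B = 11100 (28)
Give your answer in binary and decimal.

Apply | to each column (1 where either bit is 1):
  10000
| 11100
-------
  11100

Answer: 11100 (28)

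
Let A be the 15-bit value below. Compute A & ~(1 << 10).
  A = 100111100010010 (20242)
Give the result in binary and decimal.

Mask = ~(1 << 10) = 111101111111111
Bit 10 of A is 1, so AND-ing with the mask clears it to 0.
  100111100010010
& 111101111111111
-----------------
  100101100010010

Answer: 100101100010010 (19218)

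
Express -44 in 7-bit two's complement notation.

1. Binary of +44:  0101100
2. Invert bits:     1010011
3. Add 1:           1010100

Answer: 1010100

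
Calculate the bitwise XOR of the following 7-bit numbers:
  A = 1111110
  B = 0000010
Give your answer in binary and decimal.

Apply ^ to each column (1 where bits differ):
  1111110
^ 0000010
---------
  1111100

Answer: 1111100 (124)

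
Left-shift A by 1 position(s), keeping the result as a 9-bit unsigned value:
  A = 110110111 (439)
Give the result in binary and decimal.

Shift left by 1: drop the top 1 bit(s), append 1 zero(s) on the right.
  110110111  ->  discard [1], keep [10110111], append 0
= 101101110

Answer: 101101110 (366)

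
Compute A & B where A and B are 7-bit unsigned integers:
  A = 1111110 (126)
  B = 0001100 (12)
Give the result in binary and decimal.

Apply & to each column (1 only where both bits are 1):
  1111110
& 0001100
---------
  0001100

Answer: 0001100 (12)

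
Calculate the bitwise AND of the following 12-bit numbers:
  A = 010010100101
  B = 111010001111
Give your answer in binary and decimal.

Apply & to each column (1 only where both bits are 1):
  010010100101
& 111010001111
--------------
  010010000101

Answer: 010010000101 (1157)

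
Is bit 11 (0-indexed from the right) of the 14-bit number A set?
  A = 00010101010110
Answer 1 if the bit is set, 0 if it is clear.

Bit 11 is the 12th from the right.
  00010101010110
    ^
That bit is 0.

Answer: 0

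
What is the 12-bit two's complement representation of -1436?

1. Binary of +1436:  010110011100
2. Invert bits:     101001100011
3. Add 1:           101001100100

Answer: 101001100100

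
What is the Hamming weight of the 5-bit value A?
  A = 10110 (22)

10110
1-bits at positions (from bit 0 = LSB): 1, 2, 4
Count = 3

Answer: 3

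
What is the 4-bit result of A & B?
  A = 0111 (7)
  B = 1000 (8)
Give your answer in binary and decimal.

Apply & to each column (1 only where both bits are 1):
  0111
& 1000
------
  0000

Answer: 0000 (0)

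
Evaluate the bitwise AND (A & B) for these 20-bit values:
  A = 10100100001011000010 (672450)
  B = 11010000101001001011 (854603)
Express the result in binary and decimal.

Apply & to each column (1 only where both bits are 1):
  10100100001011000010
& 11010000101001001011
----------------------
  10000000001001000010

Answer: 10000000001001000010 (524866)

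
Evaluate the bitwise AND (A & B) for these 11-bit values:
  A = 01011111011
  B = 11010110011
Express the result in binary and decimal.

Apply & to each column (1 only where both bits are 1):
  01011111011
& 11010110011
-------------
  01010110011

Answer: 01010110011 (691)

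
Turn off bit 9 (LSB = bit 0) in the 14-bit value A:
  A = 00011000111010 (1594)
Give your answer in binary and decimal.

Mask = ~(1 << 9) = 11110111111111
Bit 9 of A is 1, so AND-ing with the mask clears it to 0.
  00011000111010
& 11110111111111
----------------
  00010000111010

Answer: 00010000111010 (1082)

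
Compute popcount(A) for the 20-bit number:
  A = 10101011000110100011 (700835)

10101011000110100011
1-bits at positions (from bit 0 = LSB): 0, 1, 5, 7, 8, 12, 13, 15, 17, 19
Count = 10

Answer: 10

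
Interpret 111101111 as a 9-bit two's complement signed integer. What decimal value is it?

MSB is 1, so the value is negative. Find the magnitude:
1. Invert bits:  000010000
2. Add 1:        000010001  = 17
3. Apply sign:   -17

Answer: -17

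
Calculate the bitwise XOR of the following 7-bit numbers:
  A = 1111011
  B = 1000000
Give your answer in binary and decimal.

Apply ^ to each column (1 where bits differ):
  1111011
^ 1000000
---------
  0111011

Answer: 0111011 (59)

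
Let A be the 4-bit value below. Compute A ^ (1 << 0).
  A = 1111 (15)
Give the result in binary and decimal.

Mask = 1 << 0 = 0001
Bit 0 of A is 1; XOR with the mask flips it to 0.
  1111
^ 0001
------
  1110

Answer: 1110 (14)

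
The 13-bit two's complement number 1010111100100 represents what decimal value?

MSB is 1, so the value is negative. Find the magnitude:
1. Invert bits:  0101000011011
2. Add 1:        0101000011100  = 2588
3. Apply sign:   -2588

Answer: -2588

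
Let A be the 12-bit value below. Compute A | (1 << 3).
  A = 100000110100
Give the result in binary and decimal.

Mask = 1 << 3 = 000000001000
Bit 3 of A is 0, so OR-ing with the mask flips it to 1.
  100000110100
| 000000001000
--------------
  100000111100

Answer: 100000111100 (2108)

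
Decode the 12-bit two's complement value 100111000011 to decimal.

MSB is 1, so the value is negative. Find the magnitude:
1. Invert bits:  011000111100
2. Add 1:        011000111101  = 1597
3. Apply sign:   -1597

Answer: -1597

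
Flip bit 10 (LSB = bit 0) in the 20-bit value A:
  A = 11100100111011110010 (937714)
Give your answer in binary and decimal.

Mask = 1 << 10 = 00000000010000000000
Bit 10 of A is 1; XOR with the mask flips it to 0.
  11100100111011110010
^ 00000000010000000000
----------------------
  11100100101011110010

Answer: 11100100101011110010 (936690)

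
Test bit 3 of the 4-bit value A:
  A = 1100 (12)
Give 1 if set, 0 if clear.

Bit 3 is the 4th from the right.
  1100
  ^
That bit is 1.

Answer: 1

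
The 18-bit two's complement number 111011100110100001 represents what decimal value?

MSB is 1, so the value is negative. Find the magnitude:
1. Invert bits:  000100011001011110
2. Add 1:        000100011001011111  = 18015
3. Apply sign:   -18015

Answer: -18015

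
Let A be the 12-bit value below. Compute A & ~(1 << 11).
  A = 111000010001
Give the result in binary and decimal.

Mask = ~(1 << 11) = 011111111111
Bit 11 of A is 1, so AND-ing with the mask clears it to 0.
  111000010001
& 011111111111
--------------
  011000010001

Answer: 011000010001 (1553)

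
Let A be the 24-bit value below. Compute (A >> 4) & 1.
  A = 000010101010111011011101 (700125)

Bit 4 is the 5th from the right.
  000010101010111011011101
                     ^
That bit is 1.

Answer: 1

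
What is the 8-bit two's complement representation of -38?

1. Binary of +38:  00100110
2. Invert bits:     11011001
3. Add 1:           11011010

Answer: 11011010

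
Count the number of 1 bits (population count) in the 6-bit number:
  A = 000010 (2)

000010
1-bits at positions (from bit 0 = LSB): 1
Count = 1

Answer: 1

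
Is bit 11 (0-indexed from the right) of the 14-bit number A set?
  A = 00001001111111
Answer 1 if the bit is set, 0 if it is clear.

Bit 11 is the 12th from the right.
  00001001111111
    ^
That bit is 0.

Answer: 0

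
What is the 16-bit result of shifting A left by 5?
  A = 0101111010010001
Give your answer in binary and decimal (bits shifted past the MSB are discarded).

Shift left by 5: drop the top 5 bit(s), append 5 zero(s) on the right.
  0101111010010001  ->  discard [01011], keep [11010010001], append 00000
= 1101001000100000

Answer: 1101001000100000 (53792)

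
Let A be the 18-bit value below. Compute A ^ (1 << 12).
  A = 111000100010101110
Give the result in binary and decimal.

Mask = 1 << 12 = 000001000000000000
Bit 12 of A is 0; XOR with the mask flips it to 1.
  111000100010101110
^ 000001000000000000
--------------------
  111001100010101110

Answer: 111001100010101110 (235694)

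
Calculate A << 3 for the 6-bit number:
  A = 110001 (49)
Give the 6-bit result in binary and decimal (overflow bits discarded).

Shift left by 3: drop the top 3 bit(s), append 3 zero(s) on the right.
  110001  ->  discard [110], keep [001], append 000
= 001000

Answer: 001000 (8)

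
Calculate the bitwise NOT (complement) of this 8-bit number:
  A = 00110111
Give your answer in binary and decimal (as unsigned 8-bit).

Flip each bit (0->1, 1->0):
  00110111
  11001000

Answer: 11001000 (200)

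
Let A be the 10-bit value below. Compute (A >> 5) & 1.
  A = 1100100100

Bit 5 is the 6th from the right.
  1100100100
      ^
That bit is 1.

Answer: 1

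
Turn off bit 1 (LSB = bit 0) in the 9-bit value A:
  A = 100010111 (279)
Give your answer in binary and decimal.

Mask = ~(1 << 1) = 111111101
Bit 1 of A is 1, so AND-ing with the mask clears it to 0.
  100010111
& 111111101
-----------
  100010101

Answer: 100010101 (277)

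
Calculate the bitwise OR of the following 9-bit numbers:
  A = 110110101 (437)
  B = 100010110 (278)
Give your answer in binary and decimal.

Apply | to each column (1 where either bit is 1):
  110110101
| 100010110
-----------
  110110111

Answer: 110110111 (439)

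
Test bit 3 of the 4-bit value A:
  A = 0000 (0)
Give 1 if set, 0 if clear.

Bit 3 is the 4th from the right.
  0000
  ^
That bit is 0.

Answer: 0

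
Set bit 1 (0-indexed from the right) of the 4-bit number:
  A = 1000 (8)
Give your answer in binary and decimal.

Mask = 1 << 1 = 0010
Bit 1 of A is 0, so OR-ing with the mask flips it to 1.
  1000
| 0010
------
  1010

Answer: 1010 (10)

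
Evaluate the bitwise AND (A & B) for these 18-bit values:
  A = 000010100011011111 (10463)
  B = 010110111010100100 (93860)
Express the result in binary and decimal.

Apply & to each column (1 only where both bits are 1):
  000010100011011111
& 010110111010100100
--------------------
  000010100010000100

Answer: 000010100010000100 (10372)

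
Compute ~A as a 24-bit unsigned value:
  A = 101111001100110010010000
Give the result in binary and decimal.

Flip each bit (0->1, 1->0):
  101111001100110010010000
  010000110011001101101111

Answer: 010000110011001101101111 (4404079)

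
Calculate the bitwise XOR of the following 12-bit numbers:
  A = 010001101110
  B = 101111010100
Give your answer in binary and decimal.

Apply ^ to each column (1 where bits differ):
  010001101110
^ 101111010100
--------------
  111110111010

Answer: 111110111010 (4026)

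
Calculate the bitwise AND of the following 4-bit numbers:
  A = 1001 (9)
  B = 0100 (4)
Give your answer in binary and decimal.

Apply & to each column (1 only where both bits are 1):
  1001
& 0100
------
  0000

Answer: 0000 (0)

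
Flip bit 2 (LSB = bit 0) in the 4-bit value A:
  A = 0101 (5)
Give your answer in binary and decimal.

Mask = 1 << 2 = 0100
Bit 2 of A is 1; XOR with the mask flips it to 0.
  0101
^ 0100
------
  0001

Answer: 0001 (1)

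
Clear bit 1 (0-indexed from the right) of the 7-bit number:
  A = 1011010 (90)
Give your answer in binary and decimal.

Mask = ~(1 << 1) = 1111101
Bit 1 of A is 1, so AND-ing with the mask clears it to 0.
  1011010
& 1111101
---------
  1011000

Answer: 1011000 (88)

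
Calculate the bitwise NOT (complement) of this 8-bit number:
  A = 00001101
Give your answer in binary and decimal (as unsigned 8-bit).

Flip each bit (0->1, 1->0):
  00001101
  11110010

Answer: 11110010 (242)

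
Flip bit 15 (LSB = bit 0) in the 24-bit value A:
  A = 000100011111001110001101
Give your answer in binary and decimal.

Mask = 1 << 15 = 000000001000000000000000
Bit 15 of A is 1; XOR with the mask flips it to 0.
  000100011111001110001101
^ 000000001000000000000000
--------------------------
  000100010111001110001101

Answer: 000100010111001110001101 (1143693)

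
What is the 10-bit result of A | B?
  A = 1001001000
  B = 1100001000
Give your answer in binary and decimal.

Apply | to each column (1 where either bit is 1):
  1001001000
| 1100001000
------------
  1101001000

Answer: 1101001000 (840)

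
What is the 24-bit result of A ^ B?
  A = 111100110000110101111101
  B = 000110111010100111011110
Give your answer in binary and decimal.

Apply ^ to each column (1 where bits differ):
  111100110000110101111101
^ 000110111010100111011110
--------------------------
  111010001010010010100011

Answer: 111010001010010010100011 (15246499)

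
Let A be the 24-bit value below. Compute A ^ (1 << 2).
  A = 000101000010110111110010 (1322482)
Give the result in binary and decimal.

Mask = 1 << 2 = 000000000000000000000100
Bit 2 of A is 0; XOR with the mask flips it to 1.
  000101000010110111110010
^ 000000000000000000000100
--------------------------
  000101000010110111110110

Answer: 000101000010110111110110 (1322486)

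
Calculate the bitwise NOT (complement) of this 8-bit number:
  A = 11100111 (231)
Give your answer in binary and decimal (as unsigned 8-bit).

Flip each bit (0->1, 1->0):
  11100111
  00011000

Answer: 00011000 (24)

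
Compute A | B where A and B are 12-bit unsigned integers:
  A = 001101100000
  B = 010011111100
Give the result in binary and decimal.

Apply | to each column (1 where either bit is 1):
  001101100000
| 010011111100
--------------
  011111111100

Answer: 011111111100 (2044)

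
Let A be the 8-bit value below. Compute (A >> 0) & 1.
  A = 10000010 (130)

Bit 0 is the 1st from the right.
  10000010
         ^
That bit is 0.

Answer: 0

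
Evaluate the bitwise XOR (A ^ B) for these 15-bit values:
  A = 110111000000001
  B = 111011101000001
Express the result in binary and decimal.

Apply ^ to each column (1 where bits differ):
  110111000000001
^ 111011101000001
-----------------
  001100101000000

Answer: 001100101000000 (6464)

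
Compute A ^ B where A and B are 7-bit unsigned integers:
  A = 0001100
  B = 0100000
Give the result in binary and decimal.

Apply ^ to each column (1 where bits differ):
  0001100
^ 0100000
---------
  0101100

Answer: 0101100 (44)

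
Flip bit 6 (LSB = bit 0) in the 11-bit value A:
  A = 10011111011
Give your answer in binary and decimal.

Mask = 1 << 6 = 00001000000
Bit 6 of A is 1; XOR with the mask flips it to 0.
  10011111011
^ 00001000000
-------------
  10010111011

Answer: 10010111011 (1211)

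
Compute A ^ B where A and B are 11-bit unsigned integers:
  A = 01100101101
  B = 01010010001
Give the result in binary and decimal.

Apply ^ to each column (1 where bits differ):
  01100101101
^ 01010010001
-------------
  00110111100

Answer: 00110111100 (444)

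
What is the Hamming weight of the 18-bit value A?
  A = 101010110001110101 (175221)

101010110001110101
1-bits at positions (from bit 0 = LSB): 0, 2, 4, 5, 6, 10, 11, 13, 15, 17
Count = 10

Answer: 10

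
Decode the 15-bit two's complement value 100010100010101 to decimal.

MSB is 1, so the value is negative. Find the magnitude:
1. Invert bits:  011101011101010
2. Add 1:        011101011101011  = 15083
3. Apply sign:   -15083

Answer: -15083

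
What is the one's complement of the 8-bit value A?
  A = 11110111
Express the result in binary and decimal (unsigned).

Flip each bit (0->1, 1->0):
  11110111
  00001000

Answer: 00001000 (8)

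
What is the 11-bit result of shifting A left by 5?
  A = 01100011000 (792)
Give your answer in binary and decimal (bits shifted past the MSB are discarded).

Shift left by 5: drop the top 5 bit(s), append 5 zero(s) on the right.
  01100011000  ->  discard [01100], keep [011000], append 00000
= 01100000000

Answer: 01100000000 (768)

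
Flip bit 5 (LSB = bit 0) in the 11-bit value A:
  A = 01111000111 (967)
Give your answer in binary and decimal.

Mask = 1 << 5 = 00000100000
Bit 5 of A is 0; XOR with the mask flips it to 1.
  01111000111
^ 00000100000
-------------
  01111100111

Answer: 01111100111 (999)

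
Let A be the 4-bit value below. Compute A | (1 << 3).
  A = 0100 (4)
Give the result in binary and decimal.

Mask = 1 << 3 = 1000
Bit 3 of A is 0, so OR-ing with the mask flips it to 1.
  0100
| 1000
------
  1100

Answer: 1100 (12)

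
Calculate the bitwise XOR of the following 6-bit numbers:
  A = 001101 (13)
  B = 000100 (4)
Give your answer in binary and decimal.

Apply ^ to each column (1 where bits differ):
  001101
^ 000100
--------
  001001

Answer: 001001 (9)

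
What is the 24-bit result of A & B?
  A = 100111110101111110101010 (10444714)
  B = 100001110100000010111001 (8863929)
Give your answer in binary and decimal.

Apply & to each column (1 only where both bits are 1):
  100111110101111110101010
& 100001110100000010111001
--------------------------
  100001110100000010101000

Answer: 100001110100000010101000 (8863912)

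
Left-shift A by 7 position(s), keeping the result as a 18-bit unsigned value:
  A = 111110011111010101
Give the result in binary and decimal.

Shift left by 7: drop the top 7 bit(s), append 7 zero(s) on the right.
  111110011111010101  ->  discard [1111100], keep [11111010101], append 0000000
= 111110101010000000

Answer: 111110101010000000 (256640)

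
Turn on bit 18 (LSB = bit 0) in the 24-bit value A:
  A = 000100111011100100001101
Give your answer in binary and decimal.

Mask = 1 << 18 = 000001000000000000000000
Bit 18 of A is 0, so OR-ing with the mask flips it to 1.
  000100111011100100001101
| 000001000000000000000000
--------------------------
  000101111011100100001101

Answer: 000101111011100100001101 (1554701)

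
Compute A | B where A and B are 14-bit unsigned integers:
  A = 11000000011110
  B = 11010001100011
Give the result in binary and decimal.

Apply | to each column (1 where either bit is 1):
  11000000011110
| 11010001100011
----------------
  11010001111111

Answer: 11010001111111 (13439)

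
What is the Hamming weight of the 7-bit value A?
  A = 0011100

0011100
1-bits at positions (from bit 0 = LSB): 2, 3, 4
Count = 3

Answer: 3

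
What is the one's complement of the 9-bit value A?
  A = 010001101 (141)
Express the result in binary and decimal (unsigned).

Flip each bit (0->1, 1->0):
  010001101
  101110010

Answer: 101110010 (370)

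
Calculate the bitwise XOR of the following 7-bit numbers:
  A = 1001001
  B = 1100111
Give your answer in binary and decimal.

Apply ^ to each column (1 where bits differ):
  1001001
^ 1100111
---------
  0101110

Answer: 0101110 (46)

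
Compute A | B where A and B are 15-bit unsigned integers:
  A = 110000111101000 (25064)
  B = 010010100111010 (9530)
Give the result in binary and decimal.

Apply | to each column (1 where either bit is 1):
  110000111101000
| 010010100111010
-----------------
  110010111111010

Answer: 110010111111010 (26106)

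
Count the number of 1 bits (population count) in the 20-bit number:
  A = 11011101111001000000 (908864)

11011101111001000000
1-bits at positions (from bit 0 = LSB): 6, 9, 10, 11, 12, 14, 15, 16, 18, 19
Count = 10

Answer: 10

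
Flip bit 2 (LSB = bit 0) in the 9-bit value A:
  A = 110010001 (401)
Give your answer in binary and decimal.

Mask = 1 << 2 = 000000100
Bit 2 of A is 0; XOR with the mask flips it to 1.
  110010001
^ 000000100
-----------
  110010101

Answer: 110010101 (405)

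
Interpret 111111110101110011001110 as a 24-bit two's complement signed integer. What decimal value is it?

MSB is 1, so the value is negative. Find the magnitude:
1. Invert bits:  000000001010001100110001
2. Add 1:        000000001010001100110010  = 41778
3. Apply sign:   -41778

Answer: -41778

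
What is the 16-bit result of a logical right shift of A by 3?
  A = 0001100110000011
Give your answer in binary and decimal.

Logical shift right by 3: drop the bottom 3 bit(s), prepend 3 zero(s) on the left.
  0001100110000011  ->  keep [0001100110000], discard [011], prepend 000
= 0000001100110000

Answer: 0000001100110000 (816)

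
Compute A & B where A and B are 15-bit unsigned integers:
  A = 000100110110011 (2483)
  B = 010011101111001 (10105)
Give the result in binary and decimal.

Apply & to each column (1 only where both bits are 1):
  000100110110011
& 010011101111001
-----------------
  000000100110001

Answer: 000000100110001 (305)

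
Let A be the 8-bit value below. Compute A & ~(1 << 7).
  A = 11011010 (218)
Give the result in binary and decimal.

Mask = ~(1 << 7) = 01111111
Bit 7 of A is 1, so AND-ing with the mask clears it to 0.
  11011010
& 01111111
----------
  01011010

Answer: 01011010 (90)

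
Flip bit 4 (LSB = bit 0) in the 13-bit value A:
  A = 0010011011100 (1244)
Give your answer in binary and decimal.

Mask = 1 << 4 = 0000000010000
Bit 4 of A is 1; XOR with the mask flips it to 0.
  0010011011100
^ 0000000010000
---------------
  0010011001100

Answer: 0010011001100 (1228)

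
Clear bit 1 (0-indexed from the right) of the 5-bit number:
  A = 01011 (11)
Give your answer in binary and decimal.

Mask = ~(1 << 1) = 11101
Bit 1 of A is 1, so AND-ing with the mask clears it to 0.
  01011
& 11101
-------
  01001

Answer: 01001 (9)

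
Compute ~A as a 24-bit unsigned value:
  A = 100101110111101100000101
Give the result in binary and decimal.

Flip each bit (0->1, 1->0):
  100101110111101100000101
  011010001000010011111010

Answer: 011010001000010011111010 (6849786)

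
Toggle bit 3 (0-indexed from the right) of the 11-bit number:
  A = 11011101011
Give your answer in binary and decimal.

Mask = 1 << 3 = 00000001000
Bit 3 of A is 1; XOR with the mask flips it to 0.
  11011101011
^ 00000001000
-------------
  11011100011

Answer: 11011100011 (1763)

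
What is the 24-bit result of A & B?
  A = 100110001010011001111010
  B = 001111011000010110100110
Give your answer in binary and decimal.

Apply & to each column (1 only where both bits are 1):
  100110001010011001111010
& 001111011000010110100110
--------------------------
  000110001000010000100010

Answer: 000110001000010000100010 (1606690)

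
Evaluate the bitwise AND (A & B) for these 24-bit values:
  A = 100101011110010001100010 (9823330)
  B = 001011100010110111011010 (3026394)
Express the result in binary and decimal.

Apply & to each column (1 only where both bits are 1):
  100101011110010001100010
& 001011100010110111011010
--------------------------
  000001000010010001000010

Answer: 000001000010010001000010 (271426)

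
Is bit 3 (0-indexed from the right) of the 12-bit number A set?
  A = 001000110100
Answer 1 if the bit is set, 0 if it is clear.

Bit 3 is the 4th from the right.
  001000110100
          ^
That bit is 0.

Answer: 0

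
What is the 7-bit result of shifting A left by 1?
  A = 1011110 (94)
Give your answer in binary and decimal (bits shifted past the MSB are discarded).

Shift left by 1: drop the top 1 bit(s), append 1 zero(s) on the right.
  1011110  ->  discard [1], keep [011110], append 0
= 0111100

Answer: 0111100 (60)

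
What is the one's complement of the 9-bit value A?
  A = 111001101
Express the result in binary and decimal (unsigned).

Flip each bit (0->1, 1->0):
  111001101
  000110010

Answer: 000110010 (50)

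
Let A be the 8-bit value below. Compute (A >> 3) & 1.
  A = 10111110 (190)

Bit 3 is the 4th from the right.
  10111110
      ^
That bit is 1.

Answer: 1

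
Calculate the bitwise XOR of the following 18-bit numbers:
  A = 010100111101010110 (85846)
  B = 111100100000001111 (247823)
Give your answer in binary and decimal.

Apply ^ to each column (1 where bits differ):
  010100111101010110
^ 111100100000001111
--------------------
  101000011101011001

Answer: 101000011101011001 (165721)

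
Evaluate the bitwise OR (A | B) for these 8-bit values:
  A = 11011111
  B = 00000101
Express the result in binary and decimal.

Apply | to each column (1 where either bit is 1):
  11011111
| 00000101
----------
  11011111

Answer: 11011111 (223)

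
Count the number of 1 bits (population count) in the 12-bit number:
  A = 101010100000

101010100000
1-bits at positions (from bit 0 = LSB): 5, 7, 9, 11
Count = 4

Answer: 4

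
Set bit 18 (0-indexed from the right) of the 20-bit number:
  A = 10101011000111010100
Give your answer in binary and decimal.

Mask = 1 << 18 = 01000000000000000000
Bit 18 of A is 0, so OR-ing with the mask flips it to 1.
  10101011000111010100
| 01000000000000000000
----------------------
  11101011000111010100

Answer: 11101011000111010100 (963028)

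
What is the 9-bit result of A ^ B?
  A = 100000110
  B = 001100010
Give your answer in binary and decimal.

Apply ^ to each column (1 where bits differ):
  100000110
^ 001100010
-----------
  101100100

Answer: 101100100 (356)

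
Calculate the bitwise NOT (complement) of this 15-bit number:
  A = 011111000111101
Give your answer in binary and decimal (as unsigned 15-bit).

Flip each bit (0->1, 1->0):
  011111000111101
  100000111000010

Answer: 100000111000010 (16834)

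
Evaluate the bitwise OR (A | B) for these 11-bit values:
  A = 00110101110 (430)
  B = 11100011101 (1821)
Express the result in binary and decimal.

Apply | to each column (1 where either bit is 1):
  00110101110
| 11100011101
-------------
  11110111111

Answer: 11110111111 (1983)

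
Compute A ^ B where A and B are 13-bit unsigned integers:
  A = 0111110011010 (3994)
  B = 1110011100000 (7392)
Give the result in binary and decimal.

Apply ^ to each column (1 where bits differ):
  0111110011010
^ 1110011100000
---------------
  1001101111010

Answer: 1001101111010 (4986)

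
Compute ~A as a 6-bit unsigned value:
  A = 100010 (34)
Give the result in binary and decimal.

Flip each bit (0->1, 1->0):
  100010
  011101

Answer: 011101 (29)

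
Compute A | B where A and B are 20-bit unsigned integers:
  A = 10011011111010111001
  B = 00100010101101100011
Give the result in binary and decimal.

Apply | to each column (1 where either bit is 1):
  10011011111010111001
| 00100010101101100011
----------------------
  10111011111111111011

Answer: 10111011111111111011 (770043)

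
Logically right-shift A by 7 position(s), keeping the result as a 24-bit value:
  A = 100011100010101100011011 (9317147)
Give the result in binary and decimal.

Logical shift right by 7: drop the bottom 7 bit(s), prepend 7 zero(s) on the left.
  100011100010101100011011  ->  keep [10001110001010110], discard [0011011], prepend 0000000
= 000000010001110001010110

Answer: 000000010001110001010110 (72790)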